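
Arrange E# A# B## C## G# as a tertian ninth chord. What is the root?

A#

Stacking in thirds gives A# – C## – E# – G# – B##, so A# is the root — A# dominant seventh sharp nine.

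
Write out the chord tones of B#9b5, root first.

B♯, D𝄪, F♯, A♯, C𝄪

B#9b5 is a dominant ninth flat five built on B♯.
root → B♯
3rd (major 3rd) → D𝄪
5th (diminished 5th) → F♯
7th (minor 7th) → A♯
9th (major 9th) → C𝄪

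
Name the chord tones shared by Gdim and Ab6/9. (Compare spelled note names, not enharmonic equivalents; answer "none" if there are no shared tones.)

Gdim = G, B♭, D♭.
Ab6/9 = A♭, C, E♭, F, B♭.
Shared: B♭.

B♭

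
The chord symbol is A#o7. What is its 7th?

G

Root of A#o7 = A#. The 7th is a diminished 7th: A# up a diminished 7th → G.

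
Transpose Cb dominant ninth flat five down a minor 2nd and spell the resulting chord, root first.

A minor 2nd down from C-flat is B-flat, so the new chord is B-flat dominant ninth flat five.
Root: B-flat
Major 3rd (3rd): D
Diminished 5th (5th): F-flat
Minor 7th (7th): A-flat
Major 9th (9th): C

B-flat, D, F-flat, A-flat, C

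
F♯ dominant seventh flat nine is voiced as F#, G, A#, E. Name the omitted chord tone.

C#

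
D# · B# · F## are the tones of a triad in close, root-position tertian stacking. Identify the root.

B#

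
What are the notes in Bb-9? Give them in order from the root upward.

B♭  D♭  F  A♭  C

Root B♭, quality minor ninth:
- root: B♭
- minor 3rd: D♭
- perfect 5th: F
- minor 7th: A♭
- major 9th: C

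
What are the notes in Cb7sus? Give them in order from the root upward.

Cb7sus: dominant seventh suspended fourth on Cb.
Cb — root
Fb — perfect 4th
Gb — perfect 5th
Bbb — minor 7th

Cb, Fb, Gb, Bbb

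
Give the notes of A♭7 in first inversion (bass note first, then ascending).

C, E♭, G♭, A♭

In root position, A♭7 is A♭–C–E♭–G♭.
First inversion puts the third (C) in the bass.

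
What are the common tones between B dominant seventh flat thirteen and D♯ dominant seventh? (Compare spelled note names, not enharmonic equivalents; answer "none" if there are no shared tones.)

D#

B dominant seventh flat thirteen: B D# F# A G
D♯ dominant seventh: D# F## A# C#
Common to both → D#.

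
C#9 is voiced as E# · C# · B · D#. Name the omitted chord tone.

G#

The full C#9 chord is C#, E#, G#, B, D#.
Comparing with the voicing, the perfect 5th (5th) — G# — is absent.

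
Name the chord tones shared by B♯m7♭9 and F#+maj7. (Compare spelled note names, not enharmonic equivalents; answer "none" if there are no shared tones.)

B♯m7♭9: B# D# F## A# C#
F#+maj7: F# A# C## E#
Common to both → A#.

A#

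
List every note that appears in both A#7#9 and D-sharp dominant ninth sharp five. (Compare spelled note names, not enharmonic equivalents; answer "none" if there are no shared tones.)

E#

A#7#9: A# C## E# G# B##
D-sharp dominant ninth sharp five: D# F## A## C# E#
Common to both → E#.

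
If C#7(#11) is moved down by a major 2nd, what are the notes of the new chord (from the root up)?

B – D# – F# – A – E#

A major 2nd down from C# is B, so the new chord is B dominant seventh sharp eleven.
root → B
3rd (major 3rd) → D#
5th (perfect 5th) → F#
7th (minor 7th) → A
11th (augmented 11th) → E#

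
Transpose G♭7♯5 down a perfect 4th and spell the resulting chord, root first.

Transposed root: G♭ → D♭ (perfect 4th down). So we spell D♭ augmented seventh:
root → D♭
3rd (major 3rd) → F
5th (augmented 5th) → A
7th (minor 7th) → C♭

D♭  F  A  C♭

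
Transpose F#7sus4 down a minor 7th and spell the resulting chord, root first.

A minor 7th down from F# is G#, so the new chord is G# dominant seventh suspended fourth.
root → G#
4th (perfect 4th) → C#
5th (perfect 5th) → D#
7th (minor 7th) → F#

G#, C#, D#, F#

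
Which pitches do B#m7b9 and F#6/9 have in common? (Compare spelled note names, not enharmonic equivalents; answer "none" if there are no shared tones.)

D# A# C#

B#m7b9: B# D# F## A# C#
F#6/9: F# A# C# D# G#
Common to both → D#, A#, C#.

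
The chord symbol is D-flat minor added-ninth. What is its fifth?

Ab

D-flat minor added-ninth is built on Db; its 5th is a perfect 5th above the root.
A fifth above D uses the letter A, and the perfect 5th above Db is Ab.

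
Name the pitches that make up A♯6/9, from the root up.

A#, C##, E#, F##, B#

A♯6/9 is a six-nine built on A#.
root → A#
3rd (major 3rd) → C##
5th (perfect 5th) → E#
6th (major 6th) → F##
9th (major 9th) → B#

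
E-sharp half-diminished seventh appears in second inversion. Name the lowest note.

E-sharp half-diminished seventh in root position is E♯–G♯–B–D♯.
Second inversion places the fifth in the bass, which is B.

B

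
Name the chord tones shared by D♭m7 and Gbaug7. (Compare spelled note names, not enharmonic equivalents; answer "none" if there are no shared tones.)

Fb

D♭m7 = Db, Fb, Ab, Cb.
Gbaug7 = Gb, Bb, D, Fb.
Shared: Fb.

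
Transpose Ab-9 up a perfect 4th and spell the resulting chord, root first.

Transposed root: Ab → Db (perfect 4th up). So we spell Db minor ninth:
Db — root
Fb — minor 3rd
Ab — perfect 5th
Cb — minor 7th
Eb — major 9th

Db  Fb  Ab  Cb  Eb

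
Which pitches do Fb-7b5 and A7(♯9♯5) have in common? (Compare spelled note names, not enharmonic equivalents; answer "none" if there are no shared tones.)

none

Fb-7b5 = Fb, Abb, Cbb, Ebb.
A7(♯9♯5) = A, C#, E#, G, B#.
Shared: none.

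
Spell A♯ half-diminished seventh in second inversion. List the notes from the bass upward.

E  G#  A#  C#

A♯ half-diminished seventh = A#–C#–E–G#; second inversion → fifth (E) lowest.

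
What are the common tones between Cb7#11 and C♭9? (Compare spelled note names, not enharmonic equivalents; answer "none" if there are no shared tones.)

Cb, Eb, Gb, Bbb

Cb7#11 = Cb, Eb, Gb, Bbb, F.
C♭9 = Cb, Eb, Gb, Bbb, Db.
Shared: Cb, Eb, Gb, Bbb.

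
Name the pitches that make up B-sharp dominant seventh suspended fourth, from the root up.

B-sharp, E-sharp, F-double-sharp, A-sharp

Root B-sharp, quality dominant seventh suspended fourth:
- root: B-sharp
- perfect 4th: E-sharp
- perfect 5th: F-double-sharp
- minor 7th: A-sharp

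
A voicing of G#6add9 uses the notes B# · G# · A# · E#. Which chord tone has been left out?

D#

G#6add9 = G#, B#, D#, E#, A#. The voicing lacks the 5th (perfect 5th), D#.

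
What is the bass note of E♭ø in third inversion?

Db

E♭ø = Eb–Gb–Bbb–Db. Third inversion → seventh in the bass = Db.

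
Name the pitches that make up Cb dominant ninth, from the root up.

Cb dominant ninth: dominant ninth on Cb.
root → Cb
3rd (major 3rd) → Eb
5th (perfect 5th) → Gb
7th (minor 7th) → Bbb
9th (major 9th) → Db

Cb  Eb  Gb  Bbb  Db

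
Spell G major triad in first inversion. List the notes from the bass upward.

B, D, G

In root position, G major triad is G–B–D.
First inversion puts the third (B) in the bass.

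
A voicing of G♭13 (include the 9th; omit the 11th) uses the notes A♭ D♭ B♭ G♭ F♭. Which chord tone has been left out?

The full G♭13 chord is G♭, B♭, D♭, F♭, A♭, E♭.
Comparing with the voicing, the major 13th (13th) — E♭ — is absent.

E♭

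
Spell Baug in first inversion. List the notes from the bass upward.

D# – F## – B

Baug = B–D#–F##; first inversion → third (D#) lowest.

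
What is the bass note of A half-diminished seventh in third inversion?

G

A half-diminished seventh = A–C–Eb–G. Third inversion → seventh in the bass = G.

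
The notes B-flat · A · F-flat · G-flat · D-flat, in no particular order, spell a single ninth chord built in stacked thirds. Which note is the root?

Arranged so that each adjacent pair is a third by letter name: G-flat – B-flat – D-flat – F-flat – A.
The bottom of that stack, G-flat, is the root (this is G-flat dominant seventh sharp nine).

G-flat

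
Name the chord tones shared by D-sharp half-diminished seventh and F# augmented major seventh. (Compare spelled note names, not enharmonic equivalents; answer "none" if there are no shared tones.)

D-sharp half-diminished seventh: D-sharp F-sharp A C-sharp
F# augmented major seventh: F-sharp A-sharp C-double-sharp E-sharp
Common to both → F-sharp.

F-sharp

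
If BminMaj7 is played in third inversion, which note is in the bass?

BminMaj7 = B–D–F#–A#. Third inversion → seventh in the bass = A#.

A#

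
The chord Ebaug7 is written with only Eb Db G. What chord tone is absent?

The full Ebaug7 chord is Eb, G, B, Db.
Comparing with the voicing, the augmented 5th (5th) — B — is absent.

B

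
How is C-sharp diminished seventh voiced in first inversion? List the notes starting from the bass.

C-sharp diminished seventh = C#–E–G–Bb; first inversion → third (E) lowest.

E, G, Bb, C#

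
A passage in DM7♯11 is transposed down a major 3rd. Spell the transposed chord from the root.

D down a major 3rd → Bb. New chord: Bb major seventh sharp eleven.
- root: Bb
- major 3rd: D
- perfect 5th: F
- major 7th: A
- augmented 11th: E

Bb, D, F, A, E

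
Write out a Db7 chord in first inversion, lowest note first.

F, Ab, Cb, Db

Db7 = Db–F–Ab–Cb; first inversion → third (F) lowest.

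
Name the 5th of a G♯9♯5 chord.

D𝄪

G♯9♯5 is built on G♯; its 5th is an augmented 5th above the root.
A fifth above G uses the letter D, and the augmented 5th above G♯ is D𝄪.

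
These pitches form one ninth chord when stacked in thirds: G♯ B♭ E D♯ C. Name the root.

C

Arranged so that each adjacent pair is a third by letter name: C – E – G♯ – B♭ – D♯.
The bottom of that stack, C, is the root (this is C dominant seventh sharp nine sharp five).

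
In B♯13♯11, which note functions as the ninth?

B♯13♯11 is built on B#; its 9th is a major 9th above the root.
A second above B uses the letter C, and the major 9th above B# is C##.

C##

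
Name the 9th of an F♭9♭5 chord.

Gb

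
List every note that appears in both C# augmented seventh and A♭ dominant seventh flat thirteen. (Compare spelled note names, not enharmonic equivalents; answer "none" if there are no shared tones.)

none

C# augmented seventh = C-sharp, E-sharp, G-double-sharp, B.
A♭ dominant seventh flat thirteen = A-flat, C, E-flat, G-flat, F-flat.
Shared: none.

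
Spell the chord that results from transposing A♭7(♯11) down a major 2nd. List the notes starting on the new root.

Gb, Bb, Db, Fb, C

A major 2nd down from Ab is Gb, so the new chord is Gb dominant seventh sharp eleven.
Root: Gb
Major 3rd (3rd): Bb
Perfect 5th (5th): Db
Minor 7th (7th): Fb
Augmented 11th (11th): C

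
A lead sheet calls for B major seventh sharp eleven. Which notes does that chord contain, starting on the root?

B, D-sharp, F-sharp, A-sharp, E-sharp

Root B, quality major seventh sharp eleven:
B — root
D-sharp — major 3rd
F-sharp — perfect 5th
A-sharp — major 7th
E-sharp — augmented 11th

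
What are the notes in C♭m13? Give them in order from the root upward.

Cb Ebb Gb Bbb Db Fb Ab

Root Cb, quality minor thirteenth:
Cb — root
Ebb — minor 3rd
Gb — perfect 5th
Bbb — minor 7th
Db — major 9th
Fb — perfect 11th
Ab — major 13th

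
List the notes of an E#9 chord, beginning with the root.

Root E#, quality dominant ninth:
- root: E#
- major 3rd: G##
- perfect 5th: B#
- minor 7th: D#
- major 9th: F##

E#  G##  B#  D#  F##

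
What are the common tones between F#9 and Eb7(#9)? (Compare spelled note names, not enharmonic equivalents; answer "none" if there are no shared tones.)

F#9: F# A# C# E G#
Eb7(#9): Eb G Bb Db F#
Common to both → F#.

F#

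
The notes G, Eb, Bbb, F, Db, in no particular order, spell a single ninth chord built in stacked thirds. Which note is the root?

Stacking in thirds gives Eb – G – Bbb – Db – F, so Eb is the root — Eb dominant ninth flat five.

Eb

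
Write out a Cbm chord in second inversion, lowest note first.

In root position, Cbm is Cb–Ebb–Gb.
Second inversion puts the fifth (Gb) in the bass.

Gb, Cb, Ebb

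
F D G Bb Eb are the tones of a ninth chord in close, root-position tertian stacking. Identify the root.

Eb

Arranged so that each adjacent pair is a third by letter name: Eb – G – Bb – D – F.
The bottom of that stack, Eb, is the root (this is Eb major ninth).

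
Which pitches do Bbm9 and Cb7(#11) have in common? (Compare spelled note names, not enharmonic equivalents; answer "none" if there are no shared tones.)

F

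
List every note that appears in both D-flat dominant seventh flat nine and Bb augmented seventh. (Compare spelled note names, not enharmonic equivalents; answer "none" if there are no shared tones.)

D-flat dominant seventh flat nine = D-flat, F, A-flat, C-flat, E-double-flat.
Bb augmented seventh = B-flat, D, F-sharp, A-flat.
Shared: A-flat.

A-flat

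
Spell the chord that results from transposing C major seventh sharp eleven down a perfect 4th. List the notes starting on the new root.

G  B  D  F-sharp  C-sharp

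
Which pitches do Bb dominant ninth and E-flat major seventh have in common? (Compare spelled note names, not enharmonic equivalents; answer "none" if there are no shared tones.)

B-flat  D

Bb dominant ninth: B-flat D F A-flat C
E-flat major seventh: E-flat G B-flat D
Common to both → B-flat, D.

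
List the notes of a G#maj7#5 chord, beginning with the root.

G#, B#, D##, F##

G#maj7#5: augmented major seventh on G#.
Root: G#
Major 3rd (3rd): B#
Augmented 5th (5th): D##
Major 7th (7th): F##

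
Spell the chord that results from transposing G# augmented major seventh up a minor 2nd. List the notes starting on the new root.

A minor 2nd up from G-sharp is A, so the new chord is A augmented major seventh.
A — root
C-sharp — major 3rd
E-sharp — augmented 5th
G-sharp — major 7th

A – C-sharp – E-sharp – G-sharp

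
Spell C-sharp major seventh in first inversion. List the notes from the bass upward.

In root position, C-sharp major seventh is C-sharp–E-sharp–G-sharp–B-sharp.
First inversion puts the third (E-sharp) in the bass.

E-sharp G-sharp B-sharp C-sharp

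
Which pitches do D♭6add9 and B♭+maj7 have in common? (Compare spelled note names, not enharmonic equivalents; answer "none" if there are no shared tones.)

Bb

D♭6add9: Db F Ab Bb Eb
B♭+maj7: Bb D F# A
Common to both → Bb.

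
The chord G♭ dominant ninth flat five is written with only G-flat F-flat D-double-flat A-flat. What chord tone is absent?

B-flat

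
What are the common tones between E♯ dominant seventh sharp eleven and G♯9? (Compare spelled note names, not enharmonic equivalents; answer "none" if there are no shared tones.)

E♯ dominant seventh sharp eleven = E♯, G𝄪, B♯, D♯, A𝄪.
G♯9 = G♯, B♯, D♯, F♯, A♯.
Shared: B♯, D♯.

B♯ – D♯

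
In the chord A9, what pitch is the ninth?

B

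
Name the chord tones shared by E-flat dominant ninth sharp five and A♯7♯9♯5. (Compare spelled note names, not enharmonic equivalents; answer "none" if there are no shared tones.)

none

E-flat dominant ninth sharp five = Eb, G, B, Db, F.
A♯7♯9♯5 = A#, C##, E##, G#, B##.
Shared: none.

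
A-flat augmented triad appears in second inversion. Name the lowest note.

E

A-flat augmented triad = Ab–C–E. Second inversion → fifth in the bass = E.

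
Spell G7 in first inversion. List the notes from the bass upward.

B  D  F  G

G7 = G–B–D–F; first inversion → third (B) lowest.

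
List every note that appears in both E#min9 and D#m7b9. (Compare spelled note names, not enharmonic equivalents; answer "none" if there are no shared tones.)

D#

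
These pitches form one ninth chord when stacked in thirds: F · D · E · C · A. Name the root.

Stacking in thirds gives D – F – A – C – E, so D is the root — D minor ninth.

D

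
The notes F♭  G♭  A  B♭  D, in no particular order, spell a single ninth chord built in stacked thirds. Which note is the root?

G♭

Stacking in thirds gives G♭ – B♭ – D – F♭ – A, so G♭ is the root — G♭ dominant seventh sharp nine sharp five.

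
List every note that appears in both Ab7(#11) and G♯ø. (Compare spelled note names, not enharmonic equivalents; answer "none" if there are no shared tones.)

D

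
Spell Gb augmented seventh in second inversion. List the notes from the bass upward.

D, F-flat, G-flat, B-flat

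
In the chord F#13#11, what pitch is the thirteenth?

F#13#11 is built on F#; its 13th is a major 13th above the root.
A sixth above F uses the letter D, and the major 13th above F# is D#.

D#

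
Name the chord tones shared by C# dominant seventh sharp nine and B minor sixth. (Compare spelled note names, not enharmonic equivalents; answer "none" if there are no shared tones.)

C# dominant seventh sharp nine = C-sharp, E-sharp, G-sharp, B, D-double-sharp.
B minor sixth = B, D, F-sharp, G-sharp.
Shared: G-sharp, B.

G-sharp  B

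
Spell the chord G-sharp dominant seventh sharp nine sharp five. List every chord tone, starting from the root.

G-sharp, B-sharp, D-double-sharp, F-sharp, A-double-sharp

G-sharp dominant seventh sharp nine sharp five: dominant seventh sharp nine sharp five on G-sharp.
Root: G-sharp
Major 3rd (3rd): B-sharp
Augmented 5th (5th): D-double-sharp
Minor 7th (7th): F-sharp
Augmented 9th (9th): A-double-sharp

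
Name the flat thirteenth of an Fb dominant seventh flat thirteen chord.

D-double-flat

Fb dominant seventh flat thirteen is built on F-flat; its 13th is a minor 13th above the root.
A sixth above F uses the letter D, and the minor 13th above F-flat is D-double-flat.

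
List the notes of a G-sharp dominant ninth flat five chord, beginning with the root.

G-sharp – B-sharp – D – F-sharp – A-sharp

Root G-sharp, quality dominant ninth flat five:
- root: G-sharp
- major 3rd: B-sharp
- diminished 5th: D
- minor 7th: F-sharp
- major 9th: A-sharp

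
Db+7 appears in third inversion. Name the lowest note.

Cb

Db+7 in root position is Db–F–A–Cb.
Third inversion places the seventh in the bass, which is Cb.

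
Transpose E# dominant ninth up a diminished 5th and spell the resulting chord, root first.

E-sharp up a diminished 5th → B. New chord: B dominant ninth.
- root: B
- major 3rd: D-sharp
- perfect 5th: F-sharp
- minor 7th: A
- major 9th: C-sharp

B, D-sharp, F-sharp, A, C-sharp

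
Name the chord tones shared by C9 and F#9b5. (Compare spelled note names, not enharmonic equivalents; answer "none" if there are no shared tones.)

C  E

C9 = C, E, G, B♭, D.
F#9b5 = F♯, A♯, C, E, G♯.
Shared: C, E.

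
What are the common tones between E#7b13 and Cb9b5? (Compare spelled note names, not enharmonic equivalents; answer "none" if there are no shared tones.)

none

E#7b13 = E#, G##, B#, D#, C#.
Cb9b5 = Cb, Eb, Gbb, Bbb, Db.
Shared: none.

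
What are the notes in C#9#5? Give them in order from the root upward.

C#, E#, G##, B, D#

Root C#, quality dominant ninth sharp five:
- root: C#
- major 3rd: E#
- augmented 5th: G##
- minor 7th: B
- major 9th: D#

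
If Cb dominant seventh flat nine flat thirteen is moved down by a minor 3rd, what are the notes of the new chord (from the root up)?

A minor 3rd down from Cb is Ab, so the new chord is Ab dominant seventh flat nine flat thirteen.
Root: Ab
Major 3rd (3rd): C
Perfect 5th (5th): Eb
Minor 7th (7th): Gb
Minor 9th (9th): Bbb
Minor 13th (13th): Fb

Ab, C, Eb, Gb, Bbb, Fb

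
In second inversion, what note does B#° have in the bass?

B#° = B#–D#–F#. Second inversion → fifth in the bass = F#.

F#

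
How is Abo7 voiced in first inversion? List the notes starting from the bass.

Abo7 = Ab–Cb–Ebb–Gbb; first inversion → third (Cb) lowest.

Cb, Ebb, Gbb, Ab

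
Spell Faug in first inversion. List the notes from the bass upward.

A – C# – F

In root position, Faug is F–A–C#.
First inversion puts the third (A) in the bass.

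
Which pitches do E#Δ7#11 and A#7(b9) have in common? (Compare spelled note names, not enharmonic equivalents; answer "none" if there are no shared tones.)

E#Δ7#11: E# G## B# D## A##
A#7(b9): A# C## E# G# B
Common to both → E#.

E#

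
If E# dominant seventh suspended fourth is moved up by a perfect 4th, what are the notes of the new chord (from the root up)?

A-sharp – D-sharp – E-sharp – G-sharp

E-sharp up a perfect 4th → A-sharp. New chord: A-sharp dominant seventh suspended fourth.
- root: A-sharp
- perfect 4th: D-sharp
- perfect 5th: E-sharp
- minor 7th: G-sharp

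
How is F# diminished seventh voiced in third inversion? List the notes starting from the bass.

E-flat F-sharp A C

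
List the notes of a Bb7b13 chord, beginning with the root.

Bb, D, F, Ab, Gb

Root Bb, quality dominant seventh flat thirteen:
- root: Bb
- major 3rd: D
- perfect 5th: F
- minor 7th: Ab
- minor 13th: Gb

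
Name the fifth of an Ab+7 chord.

E

Root of Ab+7 = Ab. The 5th is an augmented 5th: Ab up an augmented 5th → E.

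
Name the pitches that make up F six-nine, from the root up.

F  A  C  D  G

Root F, quality six-nine:
root → F
3rd (major 3rd) → A
5th (perfect 5th) → C
6th (major 6th) → D
9th (major 9th) → G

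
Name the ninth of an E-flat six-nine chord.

Root of E-flat six-nine = Eb. The 9th is a major 9th: Eb up a major 9th → F.

F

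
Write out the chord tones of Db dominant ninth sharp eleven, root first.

Db  F  Ab  Cb  Eb  G

Db dominant ninth sharp eleven is a dominant ninth sharp eleven built on Db.
Root: Db
Major 3rd (3rd): F
Perfect 5th (5th): Ab
Minor 7th (7th): Cb
Major 9th (9th): Eb
Augmented 11th (11th): G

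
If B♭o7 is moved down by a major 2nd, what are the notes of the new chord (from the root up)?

Ab, Cb, Ebb, Gbb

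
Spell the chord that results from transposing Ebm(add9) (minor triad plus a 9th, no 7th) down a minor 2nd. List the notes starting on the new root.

A minor 2nd down from Eb is D, so the new chord is D minor added-ninth.
D — root
F — minor 3rd
A — perfect 5th
E — major 9th

D  F  A  E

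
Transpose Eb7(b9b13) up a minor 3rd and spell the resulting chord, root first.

Gb  Bb  Db  Fb  Abb  Ebb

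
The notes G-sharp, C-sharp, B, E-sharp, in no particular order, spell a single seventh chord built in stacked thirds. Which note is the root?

C-sharp

Stacking in thirds gives C-sharp – E-sharp – G-sharp – B, so C-sharp is the root — C-sharp dominant seventh.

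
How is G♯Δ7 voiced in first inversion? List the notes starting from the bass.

B#, D#, F##, G#

G♯Δ7 = G#–B#–D#–F##; first inversion → third (B#) lowest.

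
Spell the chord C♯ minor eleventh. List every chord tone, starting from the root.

C-sharp E G-sharp B D-sharp F-sharp

C♯ minor eleventh: minor eleventh on C-sharp.
- root: C-sharp
- minor 3rd: E
- perfect 5th: G-sharp
- minor 7th: B
- major 9th: D-sharp
- perfect 11th: F-sharp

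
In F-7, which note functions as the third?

Ab

F-7 is built on F; its 3rd is a minor 3rd above the root.
A third above F uses the letter A, and the minor 3rd above F is Ab.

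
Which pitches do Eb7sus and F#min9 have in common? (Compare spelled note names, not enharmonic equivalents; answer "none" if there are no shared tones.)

Eb7sus = E♭, A♭, B♭, D♭.
F#min9 = F♯, A, C♯, E, G♯.
Shared: none.

none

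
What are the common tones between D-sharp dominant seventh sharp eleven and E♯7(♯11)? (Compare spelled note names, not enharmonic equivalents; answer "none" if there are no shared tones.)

D♯  G𝄪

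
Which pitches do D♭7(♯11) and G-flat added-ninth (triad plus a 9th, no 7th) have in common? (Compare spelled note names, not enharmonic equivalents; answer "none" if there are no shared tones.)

D♭7(♯11) = Db, F, Ab, Cb, G.
G-flat added-ninth = Gb, Bb, Db, Ab.
Shared: Db, Ab.

Db  Ab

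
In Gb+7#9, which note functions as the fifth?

D

Gb+7#9 is built on G♭; its 5th is an augmented 5th above the root.
A fifth above G uses the letter D, and the augmented 5th above G♭ is D.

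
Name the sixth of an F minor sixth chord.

Root of F minor sixth = F. The 6th is a major 6th: F up a major 6th → D.

D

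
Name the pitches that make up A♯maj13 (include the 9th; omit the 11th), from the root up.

A#  C##  E#  G##  B#  F##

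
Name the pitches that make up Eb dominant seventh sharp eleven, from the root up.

Eb dominant seventh sharp eleven is a dominant seventh sharp eleven built on Eb.
- root: Eb
- major 3rd: G
- perfect 5th: Bb
- minor 7th: Db
- augmented 11th: A

Eb G Bb Db A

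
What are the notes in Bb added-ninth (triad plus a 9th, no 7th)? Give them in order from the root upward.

B-flat D F C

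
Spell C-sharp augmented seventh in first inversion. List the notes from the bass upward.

E#, G##, B, C#

In root position, C-sharp augmented seventh is C#–E#–G##–B.
First inversion puts the third (E#) in the bass.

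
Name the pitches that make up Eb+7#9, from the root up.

Eb+7#9 is a dominant seventh sharp nine sharp five built on Eb.
Eb — root
G — major 3rd
B — augmented 5th
Db — minor 7th
F# — augmented 9th

Eb, G, B, Db, F#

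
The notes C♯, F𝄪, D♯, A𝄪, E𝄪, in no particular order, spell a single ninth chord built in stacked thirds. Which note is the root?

D♯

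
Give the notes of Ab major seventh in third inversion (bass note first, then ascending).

G, A-flat, C, E-flat

Ab major seventh = A-flat–C–E-flat–G; third inversion → seventh (G) lowest.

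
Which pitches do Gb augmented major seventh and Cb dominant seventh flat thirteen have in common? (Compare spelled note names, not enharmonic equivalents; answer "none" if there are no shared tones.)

G-flat

Gb augmented major seventh = G-flat, B-flat, D, F.
Cb dominant seventh flat thirteen = C-flat, E-flat, G-flat, B-double-flat, A-double-flat.
Shared: G-flat.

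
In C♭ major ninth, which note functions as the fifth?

C♭ major ninth is built on C-flat; its 5th is a perfect 5th above the root.
A fifth above C uses the letter G, and the perfect 5th above C-flat is G-flat.

G-flat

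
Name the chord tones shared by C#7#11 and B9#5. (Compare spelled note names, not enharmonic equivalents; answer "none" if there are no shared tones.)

C# B F##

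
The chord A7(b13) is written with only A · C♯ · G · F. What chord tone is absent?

E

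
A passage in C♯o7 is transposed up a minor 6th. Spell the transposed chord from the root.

C# up a minor 6th → A. New chord: A diminished seventh.
A — root
C — minor 3rd
Eb — diminished 5th
Gb — diminished 7th

A – C – Eb – Gb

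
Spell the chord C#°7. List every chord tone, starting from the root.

C#°7 is a diminished seventh built on C#.
root → C#
3rd (minor 3rd) → E
5th (diminished 5th) → G
7th (diminished 7th) → Bb

C# – E – G – Bb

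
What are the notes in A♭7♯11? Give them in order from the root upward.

Ab – C – Eb – Gb – D

A♭7♯11: dominant seventh sharp eleven on Ab.
- root: Ab
- major 3rd: C
- perfect 5th: Eb
- minor 7th: Gb
- augmented 11th: D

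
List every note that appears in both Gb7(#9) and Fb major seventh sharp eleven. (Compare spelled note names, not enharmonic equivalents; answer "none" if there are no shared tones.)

B♭ F♭

Gb7(#9): G♭ B♭ D♭ F♭ A
Fb major seventh sharp eleven: F♭ A♭ C♭ E♭ B♭
Common to both → B♭, F♭.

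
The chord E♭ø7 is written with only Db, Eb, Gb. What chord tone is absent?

Bbb

E♭ø7 = Eb, Gb, Bbb, Db. The voicing lacks the 5th (diminished 5th), Bbb.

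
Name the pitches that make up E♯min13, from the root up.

E#, G#, B#, D#, F##, A#, C##

E♯min13 is a minor thirteenth built on E#.
Root: E#
Minor 3rd (3rd): G#
Perfect 5th (5th): B#
Minor 7th (7th): D#
Major 9th (9th): F##
Perfect 11th (11th): A#
Major 13th (13th): C##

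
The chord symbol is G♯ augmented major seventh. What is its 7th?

F-double-sharp

G♯ augmented major seventh is built on G-sharp; its 7th is a major 7th above the root.
A seventh above G uses the letter F, and the major 7th above G-sharp is F-double-sharp.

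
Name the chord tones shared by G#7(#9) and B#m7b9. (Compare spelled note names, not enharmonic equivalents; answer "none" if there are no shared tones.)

B# – D#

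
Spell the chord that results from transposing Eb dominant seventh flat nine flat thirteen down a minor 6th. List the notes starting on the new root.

E-flat down a minor 6th → G. New chord: G dominant seventh flat nine flat thirteen.
Root: G
Major 3rd (3rd): B
Perfect 5th (5th): D
Minor 7th (7th): F
Minor 9th (9th): A-flat
Minor 13th (13th): E-flat

G B D F A-flat E-flat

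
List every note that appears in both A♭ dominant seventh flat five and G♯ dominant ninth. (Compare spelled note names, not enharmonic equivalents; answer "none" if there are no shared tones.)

none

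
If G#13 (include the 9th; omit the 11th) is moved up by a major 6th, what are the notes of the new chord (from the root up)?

E# G## B# D# F## C##

Transposed root: G# → E# (major 6th up). So we spell E# dominant thirteenth:
E# — root
G## — major 3rd
B# — perfect 5th
D# — minor 7th
F## — major 9th
C## — major 13th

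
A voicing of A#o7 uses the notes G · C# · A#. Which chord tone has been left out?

E

A#o7 = A#, C#, E, G. The voicing lacks the 5th (diminished 5th), E.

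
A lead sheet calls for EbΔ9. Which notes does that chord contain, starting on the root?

Eb – G – Bb – D – F

Root Eb, quality major ninth:
Eb — root
G — major 3rd
Bb — perfect 5th
D — major 7th
F — major 9th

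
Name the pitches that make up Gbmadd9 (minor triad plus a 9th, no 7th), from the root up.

Gb, Bbb, Db, Ab

Gbmadd9 is a minor added-ninth built on Gb.
- root: Gb
- minor 3rd: Bbb
- perfect 5th: Db
- major 9th: Ab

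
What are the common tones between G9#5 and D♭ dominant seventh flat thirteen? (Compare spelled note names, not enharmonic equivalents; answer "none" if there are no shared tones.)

G9#5 = G, B, D#, F, A.
D♭ dominant seventh flat thirteen = Db, F, Ab, Cb, Bbb.
Shared: F.

F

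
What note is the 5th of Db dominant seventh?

Db dominant seventh is built on D-flat; its 5th is a perfect 5th above the root.
A fifth above D uses the letter A, and the perfect 5th above D-flat is A-flat.

A-flat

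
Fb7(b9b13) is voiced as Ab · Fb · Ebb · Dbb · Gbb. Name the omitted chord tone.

Cb

The full Fb7(b9b13) chord is Fb, Ab, Cb, Ebb, Gbb, Dbb.
Comparing with the voicing, the perfect 5th (5th) — Cb — is absent.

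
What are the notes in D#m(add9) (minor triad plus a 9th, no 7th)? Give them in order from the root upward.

D#m(add9): minor added-ninth on D#.
Root: D#
Minor 3rd (3rd): F#
Perfect 5th (5th): A#
Major 9th (9th): E#

D# F# A# E#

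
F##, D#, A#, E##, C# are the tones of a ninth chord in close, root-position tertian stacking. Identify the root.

Arranged so that each adjacent pair is a third by letter name: D# – F## – A# – C# – E##.
The bottom of that stack, D#, is the root (this is D# dominant seventh sharp nine).

D#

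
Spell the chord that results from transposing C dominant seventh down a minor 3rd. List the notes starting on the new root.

A – C♯ – E – G

A minor 3rd down from C is A, so the new chord is A dominant seventh.
A — root
C♯ — major 3rd
E — perfect 5th
G — minor 7th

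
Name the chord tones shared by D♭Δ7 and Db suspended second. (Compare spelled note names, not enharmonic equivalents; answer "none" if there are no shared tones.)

D♭, A♭

D♭Δ7 = D♭, F, A♭, C.
Db suspended second = D♭, E♭, A♭.
Shared: D♭, A♭.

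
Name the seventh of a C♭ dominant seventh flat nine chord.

B-double-flat

Root of C♭ dominant seventh flat nine = C-flat. The 7th is a minor 7th: C-flat up a minor 7th → B-double-flat.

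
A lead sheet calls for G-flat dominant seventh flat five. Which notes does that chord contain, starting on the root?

G-flat, B-flat, D-double-flat, F-flat

G-flat dominant seventh flat five is a dominant seventh flat five built on G-flat.
root → G-flat
3rd (major 3rd) → B-flat
5th (diminished 5th) → D-double-flat
7th (minor 7th) → F-flat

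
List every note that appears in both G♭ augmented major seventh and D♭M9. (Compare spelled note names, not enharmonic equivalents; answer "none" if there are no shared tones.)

G♭ augmented major seventh: Gb Bb D F
D♭M9: Db F Ab C Eb
Common to both → F.

F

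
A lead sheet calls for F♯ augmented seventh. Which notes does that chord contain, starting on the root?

F♯ augmented seventh is an augmented seventh built on F-sharp.
root → F-sharp
3rd (major 3rd) → A-sharp
5th (augmented 5th) → C-double-sharp
7th (minor 7th) → E

F-sharp A-sharp C-double-sharp E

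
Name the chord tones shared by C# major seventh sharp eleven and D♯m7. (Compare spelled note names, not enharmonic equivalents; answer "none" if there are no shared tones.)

C# major seventh sharp eleven = C#, E#, G#, B#, F##.
D♯m7 = D#, F#, A#, C#.
Shared: C#.

C#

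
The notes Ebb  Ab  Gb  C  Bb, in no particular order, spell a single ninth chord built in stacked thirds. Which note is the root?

Ab

Arranged so that each adjacent pair is a third by letter name: Ab – C – Ebb – Gb – Bb.
The bottom of that stack, Ab, is the root (this is Ab dominant ninth flat five).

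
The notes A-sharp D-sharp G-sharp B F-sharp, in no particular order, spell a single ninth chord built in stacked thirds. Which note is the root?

G-sharp

Arranged so that each adjacent pair is a third by letter name: G-sharp – B – D-sharp – F-sharp – A-sharp.
The bottom of that stack, G-sharp, is the root (this is G-sharp minor ninth).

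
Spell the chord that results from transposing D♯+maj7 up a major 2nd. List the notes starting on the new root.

D# up a major 2nd → E#. New chord: E# augmented major seventh.
root → E#
3rd (major 3rd) → G##
5th (augmented 5th) → B##
7th (major 7th) → D##

E#, G##, B##, D##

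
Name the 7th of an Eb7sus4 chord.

Eb7sus4 is built on Eb; its 7th is a minor 7th above the root.
A seventh above E uses the letter D, and the minor 7th above Eb is Db.

Db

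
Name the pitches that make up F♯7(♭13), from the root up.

F♯7(♭13) is a dominant seventh flat thirteen built on F#.
F# — root
A# — major 3rd
C# — perfect 5th
E — minor 7th
D — minor 13th

F# – A# – C# – E – D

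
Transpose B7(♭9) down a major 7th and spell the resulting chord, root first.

Transposed root: B → C (major 7th down). So we spell C dominant seventh flat nine:
Root: C
Major 3rd (3rd): E
Perfect 5th (5th): G
Minor 7th (7th): B♭
Minor 9th (9th): D♭

C – E – G – B♭ – D♭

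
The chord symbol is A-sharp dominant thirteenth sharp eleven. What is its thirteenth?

F-double-sharp

Root of A-sharp dominant thirteenth sharp eleven = A-sharp. The 13th is a major 13th: A-sharp up a major 13th → F-double-sharp.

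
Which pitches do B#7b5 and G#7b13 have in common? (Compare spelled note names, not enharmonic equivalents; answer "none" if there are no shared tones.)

B#7b5: B♯ D𝄪 F♯ A♯
G#7b13: G♯ B♯ D♯ F♯ E
Common to both → B♯, F♯.

B♯ F♯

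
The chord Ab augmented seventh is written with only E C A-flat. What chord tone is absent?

The full Ab augmented seventh chord is A-flat, C, E, G-flat.
Comparing with the voicing, the minor 7th (7th) — G-flat — is absent.

G-flat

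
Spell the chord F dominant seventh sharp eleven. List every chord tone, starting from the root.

F, A, C, Eb, B

F dominant seventh sharp eleven: dominant seventh sharp eleven on F.
F — root
A — major 3rd
C — perfect 5th
Eb — minor 7th
B — augmented 11th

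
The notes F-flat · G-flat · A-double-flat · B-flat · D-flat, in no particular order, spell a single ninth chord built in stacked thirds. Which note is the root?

G-flat

Stacking in thirds gives G-flat – B-flat – D-flat – F-flat – A-double-flat, so G-flat is the root — G-flat dominant seventh flat nine.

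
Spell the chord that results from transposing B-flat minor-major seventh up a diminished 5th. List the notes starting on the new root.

Fb, Abb, Cb, Eb

Transposed root: Bb → Fb (diminished 5th up). So we spell Fb minor-major seventh:
- root: Fb
- minor 3rd: Abb
- perfect 5th: Cb
- major 7th: Eb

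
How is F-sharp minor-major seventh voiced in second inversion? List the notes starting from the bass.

C-sharp  E-sharp  F-sharp  A

F-sharp minor-major seventh = F-sharp–A–C-sharp–E-sharp; second inversion → fifth (C-sharp) lowest.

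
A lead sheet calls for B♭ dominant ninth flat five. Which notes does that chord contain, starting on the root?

B♭ dominant ninth flat five is a dominant ninth flat five built on B-flat.
- root: B-flat
- major 3rd: D
- diminished 5th: F-flat
- minor 7th: A-flat
- major 9th: C

B-flat, D, F-flat, A-flat, C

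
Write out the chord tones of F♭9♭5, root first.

Fb Ab Cbb Ebb Gb

Root Fb, quality dominant ninth flat five:
Root: Fb
Major 3rd (3rd): Ab
Diminished 5th (5th): Cbb
Minor 7th (7th): Ebb
Major 9th (9th): Gb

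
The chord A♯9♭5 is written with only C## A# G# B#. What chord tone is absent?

E

The full A♯9♭5 chord is A#, C##, E, G#, B#.
Comparing with the voicing, the diminished 5th (5th) — E — is absent.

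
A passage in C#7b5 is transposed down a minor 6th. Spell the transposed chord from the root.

Transposed root: C# → E# (minor 6th down). So we spell E# dominant seventh flat five:
Root: E#
Major 3rd (3rd): G##
Diminished 5th (5th): B
Minor 7th (7th): D#

E#, G##, B, D#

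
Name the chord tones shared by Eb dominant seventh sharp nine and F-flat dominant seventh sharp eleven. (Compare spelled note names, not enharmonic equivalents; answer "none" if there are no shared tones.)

Eb dominant seventh sharp nine: Eb G Bb Db F#
F-flat dominant seventh sharp eleven: Fb Ab Cb Ebb Bb
Common to both → Bb.

Bb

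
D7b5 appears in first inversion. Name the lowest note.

F#

D7b5 = D–F#–Ab–C. First inversion → third in the bass = F#.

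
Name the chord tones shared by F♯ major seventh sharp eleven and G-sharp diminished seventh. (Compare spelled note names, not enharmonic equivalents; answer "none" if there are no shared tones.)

none

F♯ major seventh sharp eleven: F# A# C# E# B#
G-sharp diminished seventh: G# B D F
Common to both → none.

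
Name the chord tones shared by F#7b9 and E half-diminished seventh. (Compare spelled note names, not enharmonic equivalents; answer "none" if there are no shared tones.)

E G

F#7b9 = F#, A#, C#, E, G.
E half-diminished seventh = E, G, Bb, D.
Shared: E, G.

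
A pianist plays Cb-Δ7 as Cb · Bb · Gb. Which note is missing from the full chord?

Cb-Δ7 = Cb, Ebb, Gb, Bb. The voicing lacks the 3rd (minor 3rd), Ebb.

Ebb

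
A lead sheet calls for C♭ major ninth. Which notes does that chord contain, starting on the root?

C-flat E-flat G-flat B-flat D-flat

Root C-flat, quality major ninth:
C-flat — root
E-flat — major 3rd
G-flat — perfect 5th
B-flat — major 7th
D-flat — major 9th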